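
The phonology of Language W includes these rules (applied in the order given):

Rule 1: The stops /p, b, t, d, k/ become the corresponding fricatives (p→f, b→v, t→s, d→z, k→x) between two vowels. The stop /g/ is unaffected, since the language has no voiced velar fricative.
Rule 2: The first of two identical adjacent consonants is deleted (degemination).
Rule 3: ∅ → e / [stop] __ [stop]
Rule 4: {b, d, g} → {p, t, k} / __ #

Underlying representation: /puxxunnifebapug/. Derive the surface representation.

puxunifevafuk

Rule 1 (intervocalic spirantization): /b/ is a stop between vowels /e/ and /a/, so it spirantizes to the fricative [v]. /p/ is a stop between vowels /a/ and /u/, so it spirantizes to the fricative [f]. /puxxunnifebapug/ → puxxunnifevafug.
Rule 2 (degemination): /xx/ is a geminate; the first /x/ deletes. /nn/ is a geminate; the first /n/ deletes. /puxxunnifevafug/ → puxunifevafug.
Rule 3 (stop-cluster e-epenthesis): no segment meets the environment; /puxunifevafug/ is unchanged.
Rule 4 (final devoicing): /g/ is a voiced stop in word-final position, so it devoices to [k]. /puxunifevafug/ → puxunifevafuk.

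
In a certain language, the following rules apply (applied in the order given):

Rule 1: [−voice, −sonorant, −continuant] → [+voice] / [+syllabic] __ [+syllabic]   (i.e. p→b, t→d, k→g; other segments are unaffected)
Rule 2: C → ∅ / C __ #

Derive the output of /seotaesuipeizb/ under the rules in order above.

Rule 1 (intervocalic voicing): /t/ is a voiceless stop between vowels /o/ and /a/, so it voices to [d]. /p/ is a voiceless stop between vowels /i/ and /e/, so it voices to [b]. /seotaesuipeizb/ → seodaesuibeizb.
Rule 2 (final cluster simplification): /b/ is the second consonant of a word-final cluster /zb/, so it deletes. /seodaesuibeizb/ → seodaesuibeiz.

seodaesuibeiz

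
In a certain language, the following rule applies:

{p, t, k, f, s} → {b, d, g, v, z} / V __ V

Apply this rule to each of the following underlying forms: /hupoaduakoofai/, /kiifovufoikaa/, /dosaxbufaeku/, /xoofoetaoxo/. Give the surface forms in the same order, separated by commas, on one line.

huboaduagoovai, kiivovuvoigaa, dozaxbuvaegu, xoovoedaoxo

/hupoaduakoofai/: /p/ is a voiceless obstruent between vowels /u/ and /o/, so it voices to [b]. /k/ is a voiceless obstruent between vowels /a/ and /o/, so it voices to [g]. /f/ is a voiceless obstruent between vowels /o/ and /a/, so it voices to [v]. → [huboaduagoovai].
/kiifovufoikaa/: /f/ is a voiceless obstruent between vowels /i/ and /o/, so it voices to [v]. /f/ is a voiceless obstruent between vowels /u/ and /o/, so it voices to [v]. /k/ is a voiceless obstruent between vowels /i/ and /a/, so it voices to [g]. → [kiivovuvoigaa].
/dosaxbufaeku/: /s/ is a voiceless obstruent between vowels /o/ and /a/, so it voices to [z]. /f/ is a voiceless obstruent between vowels /u/ and /a/, so it voices to [v]. /k/ is a voiceless obstruent between vowels /e/ and /u/, so it voices to [g]. → [dozaxbuvaegu].
/xoofoetaoxo/: /f/ is a voiceless obstruent between vowels /o/ and /o/, so it voices to [v]. /t/ is a voiceless obstruent between vowels /e/ and /a/, so it voices to [d]. → [xoovoedaoxo].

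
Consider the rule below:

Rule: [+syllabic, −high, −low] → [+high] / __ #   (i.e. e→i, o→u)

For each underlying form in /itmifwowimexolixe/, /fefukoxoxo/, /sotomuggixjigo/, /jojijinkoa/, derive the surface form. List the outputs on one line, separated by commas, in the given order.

/itmifwowimexolixe/: /e/ is a mid vowel in word-final position, so it raises to [i]. → [itmifwowimexolixi].
/fefukoxoxo/: /o/ is a mid vowel in word-final position, so it raises to [u]. → [fefukoxoxu].
/sotomuggixjigo/: /o/ is a mid vowel in word-final position, so it raises to [u]. → [sotomuggixjigu].
/jojijinkoa/: the rule's environment is not met; surfaces unchanged as [jojijinkoa].

itmifwowimexolixi, fefukoxoxu, sotomuggixjigu, jojijinkoa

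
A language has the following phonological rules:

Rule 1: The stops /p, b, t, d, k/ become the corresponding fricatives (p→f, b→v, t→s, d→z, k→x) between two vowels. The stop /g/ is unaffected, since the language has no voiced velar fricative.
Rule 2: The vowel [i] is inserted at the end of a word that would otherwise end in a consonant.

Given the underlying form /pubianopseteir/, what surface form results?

Rule 1 (intervocalic spirantization): /b/ is a stop between vowels /u/ and /i/, so it spirantizes to the fricative [v]. /t/ is a stop between vowels /e/ and /e/, so it spirantizes to the fricative [s]. /pubianopseteir/ → puvianopseseir.
Rule 2 (final i-epenthesis): the form ends in the consonant /r/, so [i] is inserted word-finally. /puvianopseseir/ → puvianopseseiri.

puvianopseseiri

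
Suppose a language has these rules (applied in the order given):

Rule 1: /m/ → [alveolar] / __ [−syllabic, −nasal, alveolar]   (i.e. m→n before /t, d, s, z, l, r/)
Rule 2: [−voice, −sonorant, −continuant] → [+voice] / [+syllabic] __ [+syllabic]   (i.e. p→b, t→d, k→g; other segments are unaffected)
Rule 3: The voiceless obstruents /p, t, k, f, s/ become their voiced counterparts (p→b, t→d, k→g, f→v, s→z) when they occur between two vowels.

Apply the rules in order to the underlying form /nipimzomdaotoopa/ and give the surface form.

nibinzondaodooba

Rule 1 (nasal place assimilation): /m/ precedes the alveolar consonant /z/, so it assimilates in place to [n]. /m/ precedes the alveolar consonant /d/, so it assimilates in place to [n]. /nipimzomdaotoopa/ → nipinzondaotoopa.
Rule 2 (intervocalic voicing): /p/ is a voiceless stop between vowels /i/ and /i/, so it voices to [b]. /t/ is a voiceless stop between vowels /o/ and /o/, so it voices to [d]. /p/ is a voiceless stop between vowels /o/ and /a/, so it voices to [b]. /nipinzondaotoopa/ → nibinzondaodooba.
Rule 3 (intervocalic voicing): no segment meets the environment; /nibinzondaodooba/ is unchanged.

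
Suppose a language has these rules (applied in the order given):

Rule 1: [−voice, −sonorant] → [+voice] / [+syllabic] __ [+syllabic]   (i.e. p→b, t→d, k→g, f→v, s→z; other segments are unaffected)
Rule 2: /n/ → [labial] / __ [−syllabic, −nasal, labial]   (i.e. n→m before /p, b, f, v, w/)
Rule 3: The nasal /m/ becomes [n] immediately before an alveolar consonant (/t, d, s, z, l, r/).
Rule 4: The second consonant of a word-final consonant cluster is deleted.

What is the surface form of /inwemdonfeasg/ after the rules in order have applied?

imwendomfeas

Rule 1 (intervocalic voicing): no segment meets the environment; /inwemdonfeasg/ is unchanged.
Rule 2 (nasal place assimilation): /n/ precedes the labial consonant /w/, so it assimilates in place to [m]. /n/ precedes the labial consonant /f/, so it assimilates in place to [m]. /inwemdonfeasg/ → imwemdomfeasg.
Rule 3 (nasal place assimilation): /m/ precedes the alveolar consonant /d/, so it assimilates in place to [n]. /imwemdomfeasg/ → imwendomfeasg.
Rule 4 (final cluster simplification): /g/ is the second consonant of a word-final cluster /sg/, so it deletes. /imwendomfeasg/ → imwendomfeas.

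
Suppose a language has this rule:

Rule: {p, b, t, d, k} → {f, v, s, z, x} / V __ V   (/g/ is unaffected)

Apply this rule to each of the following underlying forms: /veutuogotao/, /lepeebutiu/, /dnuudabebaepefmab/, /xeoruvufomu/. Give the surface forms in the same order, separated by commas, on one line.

veusuogosao, lefeevusiu, dnuuzavevaefefmab, xeoruvufomu

/veutuogotao/: /t/ is a stop between vowels /u/ and /u/, so it spirantizes to the fricative [s]. /t/ is a stop between vowels /o/ and /a/, so it spirantizes to the fricative [s]. → [veusuogosao].
/lepeebutiu/: /p/ is a stop between vowels /e/ and /e/, so it spirantizes to the fricative [f]. /b/ is a stop between vowels /e/ and /u/, so it spirantizes to the fricative [v]. /t/ is a stop between vowels /u/ and /i/, so it spirantizes to the fricative [s]. → [lefeevusiu].
/dnuudabebaepefmab/: /d/ is a stop between vowels /u/ and /a/, so it spirantizes to the fricative [z]. /b/ is a stop between vowels /a/ and /e/, so it spirantizes to the fricative [v]. /b/ is a stop between vowels /e/ and /a/, so it spirantizes to the fricative [v]. /p/ is a stop between vowels /e/ and /e/, so it spirantizes to the fricative [f]. → [dnuuzavevaefefmab].
/xeoruvufomu/: the rule's environment is not met; surfaces unchanged as [xeoruvufomu].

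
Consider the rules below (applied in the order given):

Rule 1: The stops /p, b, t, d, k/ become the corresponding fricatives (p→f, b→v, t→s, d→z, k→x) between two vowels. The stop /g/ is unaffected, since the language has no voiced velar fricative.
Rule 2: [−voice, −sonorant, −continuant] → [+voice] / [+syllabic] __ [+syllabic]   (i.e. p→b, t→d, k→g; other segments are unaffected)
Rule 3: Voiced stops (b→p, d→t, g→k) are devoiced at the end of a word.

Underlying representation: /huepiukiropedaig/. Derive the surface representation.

Rule 1 (intervocalic spirantization): /p/ is a stop between vowels /e/ and /i/, so it spirantizes to the fricative [f]. /k/ is a stop between vowels /u/ and /i/, so it spirantizes to the fricative [x]. /p/ is a stop between vowels /o/ and /e/, so it spirantizes to the fricative [f]. /d/ is a stop between vowels /e/ and /a/, so it spirantizes to the fricative [z]. /huepiukiropedaig/ → huefiuxirofezaig.
Rule 2 (intervocalic voicing): no segment meets the environment; /huefiuxirofezaig/ is unchanged.
Rule 3 (final devoicing): /g/ is a voiced stop in word-final position, so it devoices to [k]. /huefiuxirofezaig/ → huefiuxirofezaik.

huefiuxirofezaik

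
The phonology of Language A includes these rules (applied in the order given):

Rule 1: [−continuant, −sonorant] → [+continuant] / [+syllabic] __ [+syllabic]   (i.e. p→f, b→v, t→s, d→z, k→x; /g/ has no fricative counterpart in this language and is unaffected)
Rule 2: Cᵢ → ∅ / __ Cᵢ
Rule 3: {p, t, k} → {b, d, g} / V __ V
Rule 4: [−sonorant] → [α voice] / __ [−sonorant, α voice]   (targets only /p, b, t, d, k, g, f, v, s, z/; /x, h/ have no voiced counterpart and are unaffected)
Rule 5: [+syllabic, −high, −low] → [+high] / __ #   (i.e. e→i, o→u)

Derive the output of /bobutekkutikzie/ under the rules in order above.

Rule 1 (intervocalic spirantization): /b/ is a stop between vowels /o/ and /u/, so it spirantizes to the fricative [v]. /t/ is a stop between vowels /u/ and /e/, so it spirantizes to the fricative [s]. /t/ is a stop between vowels /u/ and /i/, so it spirantizes to the fricative [s]. /bobutekkutikzie/ → bovusekkusikzie.
Rule 2 (degemination): /kk/ is a geminate; the first /k/ deletes. /bovusekkusikzie/ → bovusekusikzie.
Rule 3 (intervocalic voicing): /k/ is a voiceless stop between vowels /e/ and /u/, so it voices to [g]. /bovusekusikzie/ → bovusegusikzie.
Rule 4 (regressive voicing assimilation): /k/ precedes the voiced obstruent /z/, so it voices to [g] by assimilation. /bovusegusikzie/ → bovusegusigzie.
Rule 5 (final vowel raising): /e/ is a mid vowel in word-final position, so it raises to [i]. /bovusegusigzie/ → bovusegusigzii.

bovusegusigzii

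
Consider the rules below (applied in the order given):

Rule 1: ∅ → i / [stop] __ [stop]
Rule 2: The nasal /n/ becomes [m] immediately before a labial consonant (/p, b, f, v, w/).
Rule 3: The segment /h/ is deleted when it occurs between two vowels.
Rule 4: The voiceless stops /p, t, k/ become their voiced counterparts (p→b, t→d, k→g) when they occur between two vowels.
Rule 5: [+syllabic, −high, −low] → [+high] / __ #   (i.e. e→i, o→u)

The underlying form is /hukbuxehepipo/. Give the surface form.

Rule 1 (stop-cluster i-epenthesis): /k/ and /b/ form a stop–stop cluster, so [i] is inserted between them. /hukbuxehepipo/ → hukibuxehepipo.
Rule 2 (nasal place assimilation): no segment meets the environment; /hukibuxehepipo/ is unchanged.
Rule 3 (intervocalic h-deletion): /h/ occurs between vowels /e/ and /e/, so it deletes. /hukibuxehepipo/ → hukibuxeepipo.
Rule 4 (intervocalic voicing): /k/ is a voiceless stop between vowels /u/ and /i/, so it voices to [g]. /p/ is a voiceless stop between vowels /e/ and /i/, so it voices to [b]. /p/ is a voiceless stop between vowels /i/ and /o/, so it voices to [b]. /hukibuxeepipo/ → hugibuxeebibo.
Rule 5 (final vowel raising): /o/ is a mid vowel in word-final position, so it raises to [u]. /hugibuxeebibo/ → hugibuxeebibu.

hugibuxeebibu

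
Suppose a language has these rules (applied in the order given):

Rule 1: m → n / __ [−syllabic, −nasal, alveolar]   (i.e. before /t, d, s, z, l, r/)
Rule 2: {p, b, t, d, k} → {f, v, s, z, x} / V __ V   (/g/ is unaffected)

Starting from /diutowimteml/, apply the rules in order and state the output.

Rule 1 (nasal place assimilation): /m/ precedes the alveolar consonant /t/, so it assimilates in place to [n]. /m/ precedes the alveolar consonant /l/, so it assimilates in place to [n]. /diutowimteml/ → diutowintenl.
Rule 2 (intervocalic spirantization): /t/ is a stop between vowels /u/ and /o/, so it spirantizes to the fricative [s]. /diutowintenl/ → diusowintenl.

diusowintenl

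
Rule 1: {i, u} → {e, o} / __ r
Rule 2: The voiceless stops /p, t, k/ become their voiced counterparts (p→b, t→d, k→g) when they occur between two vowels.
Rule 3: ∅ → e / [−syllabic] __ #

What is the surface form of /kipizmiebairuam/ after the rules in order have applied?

Rule 1 (pre-rhotic lowering): /i/ is a high vowel immediately before /r/, so it lowers to [e]. /kipizmiebairuam/ → kipizmiebaeruam.
Rule 2 (intervocalic voicing): /p/ is a voiceless stop between vowels /i/ and /i/, so it voices to [b]. /kipizmiebaeruam/ → kibizmiebaeruam.
Rule 3 (final e-epenthesis): the form ends in the consonant /m/, so [e] is inserted word-finally. /kibizmiebaeruam/ → kibizmiebaeruame.

kibizmiebaeruame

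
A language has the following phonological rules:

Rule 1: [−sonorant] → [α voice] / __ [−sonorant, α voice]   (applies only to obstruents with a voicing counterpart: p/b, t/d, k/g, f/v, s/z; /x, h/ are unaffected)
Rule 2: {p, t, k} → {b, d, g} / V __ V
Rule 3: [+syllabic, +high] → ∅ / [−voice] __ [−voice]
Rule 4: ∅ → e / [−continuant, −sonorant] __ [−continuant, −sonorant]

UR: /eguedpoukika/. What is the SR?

Rule 1 (regressive voicing assimilation): /d/ precedes the voiceless obstruent /p/, so it devoices to [t] by assimilation. /eguedpoukika/ → eguetpoukika.
Rule 2 (intervocalic voicing): /k/ is a voiceless stop between vowels /u/ and /i/, so it voices to [g]. /k/ is a voiceless stop between vowels /i/ and /a/, so it voices to [g]. /eguetpoukika/ → eguetpougiga.
Rule 3 (high vowel syncope): no segment meets the environment; /eguetpougiga/ is unchanged.
Rule 4 (stop-cluster e-epenthesis): /t/ and /p/ form a stop–stop cluster, so [e] is inserted between them. /eguetpougiga/ → eguetepougiga.

eguetepougiga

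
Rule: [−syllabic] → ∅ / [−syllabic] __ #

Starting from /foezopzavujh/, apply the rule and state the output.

foezopzavuj

/h/ is the second consonant of a word-final cluster /jh/, so it deletes.
The other instances of /f/, /z/, /p/, /v/, /j/ do not occur in the required environment and remain unchanged.
Surface form: [foezopzavuj].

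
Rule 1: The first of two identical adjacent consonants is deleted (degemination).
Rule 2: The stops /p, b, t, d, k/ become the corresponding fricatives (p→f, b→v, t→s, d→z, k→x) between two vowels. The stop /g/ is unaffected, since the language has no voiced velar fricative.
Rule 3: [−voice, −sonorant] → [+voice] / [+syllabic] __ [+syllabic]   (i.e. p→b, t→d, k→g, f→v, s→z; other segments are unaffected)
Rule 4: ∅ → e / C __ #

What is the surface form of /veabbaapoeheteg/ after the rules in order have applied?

veavaavoehezege

Rule 1 (degemination): /bb/ is a geminate; the first /b/ deletes. /veabbaapoeheteg/ → veabaapoeheteg.
Rule 2 (intervocalic spirantization): /b/ is a stop between vowels /a/ and /a/, so it spirantizes to the fricative [v]. /p/ is a stop between vowels /a/ and /o/, so it spirantizes to the fricative [f]. /t/ is a stop between vowels /e/ and /e/, so it spirantizes to the fricative [s]. /veabaapoeheteg/ → veavaafoeheseg.
Rule 3 (intervocalic voicing): /f/ is a voiceless obstruent between vowels /a/ and /o/, so it voices to [v]. /s/ is a voiceless obstruent between vowels /e/ and /e/, so it voices to [z]. /veavaafoeheseg/ → veavaavoehezeg.
Rule 4 (final e-epenthesis): the form ends in the consonant /g/, so [e] is inserted word-finally. /veavaavoehezeg/ → veavaavoehezege.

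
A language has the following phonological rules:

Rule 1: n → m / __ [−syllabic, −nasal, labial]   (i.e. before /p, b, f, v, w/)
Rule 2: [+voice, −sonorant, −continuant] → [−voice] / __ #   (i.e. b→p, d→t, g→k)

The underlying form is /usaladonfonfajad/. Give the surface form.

usaladomfomfajat

Rule 1 (nasal place assimilation): /n/ precedes the labial consonant /f/, so it assimilates in place to [m]. /n/ precedes the labial consonant /f/, so it assimilates in place to [m]. /usaladonfonfajad/ → usaladomfomfajad.
Rule 2 (final devoicing): /d/ is a voiced stop in word-final position, so it devoices to [t]. /usaladomfomfajad/ → usaladomfomfajat.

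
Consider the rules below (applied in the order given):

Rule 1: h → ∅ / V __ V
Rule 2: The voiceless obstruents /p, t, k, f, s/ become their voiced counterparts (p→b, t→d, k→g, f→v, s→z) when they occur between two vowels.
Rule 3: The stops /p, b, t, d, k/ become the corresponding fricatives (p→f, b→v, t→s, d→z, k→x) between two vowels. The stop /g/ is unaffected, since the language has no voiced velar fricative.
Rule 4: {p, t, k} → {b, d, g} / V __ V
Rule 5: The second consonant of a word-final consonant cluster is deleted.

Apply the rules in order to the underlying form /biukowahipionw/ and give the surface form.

biugowaivion

Rule 1 (intervocalic h-deletion): /h/ occurs between vowels /a/ and /i/, so it deletes. /biukowahipionw/ → biukowaipionw.
Rule 2 (intervocalic voicing): /k/ is a voiceless obstruent between vowels /u/ and /o/, so it voices to [g]. /p/ is a voiceless obstruent between vowels /i/ and /i/, so it voices to [b]. /biukowaipionw/ → biugowaibionw.
Rule 3 (intervocalic spirantization): /b/ is a stop between vowels /i/ and /i/, so it spirantizes to the fricative [v]. /biugowaibionw/ → biugowaivionw.
Rule 4 (intervocalic voicing): no segment meets the environment; /biugowaivionw/ is unchanged.
Rule 5 (final cluster simplification): /w/ is the second consonant of a word-final cluster /nw/, so it deletes. /biugowaivionw/ → biugowaivion.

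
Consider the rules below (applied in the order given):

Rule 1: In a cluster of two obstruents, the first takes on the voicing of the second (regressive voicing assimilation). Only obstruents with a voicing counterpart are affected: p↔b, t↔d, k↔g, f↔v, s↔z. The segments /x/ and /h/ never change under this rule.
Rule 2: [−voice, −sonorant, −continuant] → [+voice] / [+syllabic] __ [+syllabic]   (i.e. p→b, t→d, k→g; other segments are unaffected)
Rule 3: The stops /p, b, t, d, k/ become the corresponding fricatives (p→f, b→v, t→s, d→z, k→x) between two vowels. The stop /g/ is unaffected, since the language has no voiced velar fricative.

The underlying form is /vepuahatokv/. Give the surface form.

Rule 1 (regressive voicing assimilation): /k/ precedes the voiced obstruent /v/, so it voices to [g] by assimilation. /vepuahatokv/ → vepuahatogv.
Rule 2 (intervocalic voicing): /p/ is a voiceless stop between vowels /e/ and /u/, so it voices to [b]. /t/ is a voiceless stop between vowels /a/ and /o/, so it voices to [d]. /vepuahatogv/ → vebuahadogv.
Rule 3 (intervocalic spirantization): /b/ is a stop between vowels /e/ and /u/, so it spirantizes to the fricative [v]. /d/ is a stop between vowels /a/ and /o/, so it spirantizes to the fricative [z]. /vebuahadogv/ → vevuahazogv.

vevuahazogv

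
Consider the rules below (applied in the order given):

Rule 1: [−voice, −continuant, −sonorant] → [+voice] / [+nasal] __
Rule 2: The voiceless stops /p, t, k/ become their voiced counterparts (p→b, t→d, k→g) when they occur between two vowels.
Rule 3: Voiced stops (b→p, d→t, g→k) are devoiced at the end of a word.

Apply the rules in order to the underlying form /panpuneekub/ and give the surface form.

Rule 1 (post-nasal voicing): /p/ is a voiceless stop immediately after the nasal /n/, so it voices to [b]. /panpuneekub/ → panbuneekub.
Rule 2 (intervocalic voicing): /k/ is a voiceless stop between vowels /e/ and /u/, so it voices to [g]. /panbuneekub/ → panbuneegub.
Rule 3 (final devoicing): /b/ is a voiced stop in word-final position, so it devoices to [p]. /panbuneegub/ → panbuneegup.

panbuneegup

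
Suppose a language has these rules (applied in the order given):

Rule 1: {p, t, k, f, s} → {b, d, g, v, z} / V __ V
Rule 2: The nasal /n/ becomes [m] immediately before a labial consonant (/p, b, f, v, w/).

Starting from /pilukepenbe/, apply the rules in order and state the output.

Rule 1 (intervocalic voicing): /k/ is a voiceless obstruent between vowels /u/ and /e/, so it voices to [g]. /p/ is a voiceless obstruent between vowels /e/ and /e/, so it voices to [b]. /pilukepenbe/ → pilugebenbe.
Rule 2 (nasal place assimilation): /n/ precedes the labial consonant /b/, so it assimilates in place to [m]. /pilugebenbe/ → pilugebembe.

pilugebembe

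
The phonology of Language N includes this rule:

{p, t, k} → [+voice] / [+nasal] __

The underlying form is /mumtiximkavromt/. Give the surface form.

mumdiximgavromd

/t/ is a voiceless stop immediately after the nasal /m/, so it voices to [d].
/k/ is a voiceless stop immediately after the nasal /m/, so it voices to [g].
/t/ is a voiceless stop immediately after the nasal /m/, so it voices to [d].
Surface form: [mumdiximgavromd].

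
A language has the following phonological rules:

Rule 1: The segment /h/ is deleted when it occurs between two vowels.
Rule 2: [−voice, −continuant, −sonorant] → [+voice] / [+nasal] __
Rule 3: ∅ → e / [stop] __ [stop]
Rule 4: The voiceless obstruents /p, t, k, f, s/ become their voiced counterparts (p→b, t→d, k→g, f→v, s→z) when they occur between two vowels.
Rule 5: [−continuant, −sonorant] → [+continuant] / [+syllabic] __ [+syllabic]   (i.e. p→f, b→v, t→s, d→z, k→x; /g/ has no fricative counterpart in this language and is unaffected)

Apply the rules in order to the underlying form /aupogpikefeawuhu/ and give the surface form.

auvogevigeveawuu

Rule 1 (intervocalic h-deletion): /h/ occurs between vowels /u/ and /u/, so it deletes. /aupogpikefeawuhu/ → aupogpikefeawuu.
Rule 2 (post-nasal voicing): no segment meets the environment; /aupogpikefeawuu/ is unchanged.
Rule 3 (stop-cluster e-epenthesis): /g/ and /p/ form a stop–stop cluster, so [e] is inserted between them. /aupogpikefeawuu/ → aupogepikefeawuu.
Rule 4 (intervocalic voicing): /p/ is a voiceless obstruent between vowels /u/ and /o/, so it voices to [b]. /p/ is a voiceless obstruent between vowels /e/ and /i/, so it voices to [b]. /k/ is a voiceless obstruent between vowels /i/ and /e/, so it voices to [g]. /f/ is a voiceless obstruent between vowels /e/ and /e/, so it voices to [v]. /aupogepikefeawuu/ → aubogebigeveawuu.
Rule 5 (intervocalic spirantization): /b/ is a stop between vowels /u/ and /o/, so it spirantizes to the fricative [v]. /b/ is a stop between vowels /e/ and /i/, so it spirantizes to the fricative [v]. /aubogebigeveawuu/ → auvogevigeveawuu.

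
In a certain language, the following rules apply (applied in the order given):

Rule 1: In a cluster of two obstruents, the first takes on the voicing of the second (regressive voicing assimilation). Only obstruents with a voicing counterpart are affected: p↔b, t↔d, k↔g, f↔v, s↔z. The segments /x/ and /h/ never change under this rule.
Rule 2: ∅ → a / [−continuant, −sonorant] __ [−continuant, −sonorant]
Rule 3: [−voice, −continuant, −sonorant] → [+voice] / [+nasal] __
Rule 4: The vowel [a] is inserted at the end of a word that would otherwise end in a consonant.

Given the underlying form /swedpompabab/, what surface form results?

swetapombababa

Rule 1 (regressive voicing assimilation): /d/ precedes the voiceless obstruent /p/, so it devoices to [t] by assimilation. /swedpompabab/ → swetpompabab.
Rule 2 (stop-cluster a-epenthesis): /t/ and /p/ form a stop–stop cluster, so [a] is inserted between them. /swetpompabab/ → swetapompabab.
Rule 3 (post-nasal voicing): /p/ is a voiceless stop immediately after the nasal /m/, so it voices to [b]. /swetapompabab/ → swetapombabab.
Rule 4 (final a-epenthesis): the form ends in the consonant /b/, so [a] is inserted word-finally. /swetapombabab/ → swetapombababa.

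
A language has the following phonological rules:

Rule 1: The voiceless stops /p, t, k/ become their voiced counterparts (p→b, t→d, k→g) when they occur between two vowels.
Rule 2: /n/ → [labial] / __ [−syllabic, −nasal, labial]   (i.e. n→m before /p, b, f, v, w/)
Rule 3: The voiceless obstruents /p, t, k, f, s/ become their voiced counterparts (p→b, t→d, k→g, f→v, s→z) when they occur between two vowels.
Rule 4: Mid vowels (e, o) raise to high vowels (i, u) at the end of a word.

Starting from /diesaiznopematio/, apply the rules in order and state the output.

diezaiznobemadiu

Rule 1 (intervocalic voicing): /p/ is a voiceless stop between vowels /o/ and /e/, so it voices to [b]. /t/ is a voiceless stop between vowels /a/ and /i/, so it voices to [d]. /diesaiznopematio/ → diesaiznobemadio.
Rule 2 (nasal place assimilation): no segment meets the environment; /diesaiznobemadio/ is unchanged.
Rule 3 (intervocalic voicing): /s/ is a voiceless obstruent between vowels /e/ and /a/, so it voices to [z]. /diesaiznobemadio/ → diezaiznobemadio.
Rule 4 (final vowel raising): /o/ is a mid vowel in word-final position, so it raises to [u]. /diezaiznobemadio/ → diezaiznobemadiu.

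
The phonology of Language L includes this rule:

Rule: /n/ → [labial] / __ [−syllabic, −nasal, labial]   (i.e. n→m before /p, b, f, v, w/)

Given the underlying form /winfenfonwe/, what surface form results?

wimfemfomwe

/n/ precedes the labial consonant /f/, so it assimilates in place to [m].
/n/ precedes the labial consonant /f/, so it assimilates in place to [m].
/n/ precedes the labial consonant /w/, so it assimilates in place to [m].
Surface form: [wimfemfomwe].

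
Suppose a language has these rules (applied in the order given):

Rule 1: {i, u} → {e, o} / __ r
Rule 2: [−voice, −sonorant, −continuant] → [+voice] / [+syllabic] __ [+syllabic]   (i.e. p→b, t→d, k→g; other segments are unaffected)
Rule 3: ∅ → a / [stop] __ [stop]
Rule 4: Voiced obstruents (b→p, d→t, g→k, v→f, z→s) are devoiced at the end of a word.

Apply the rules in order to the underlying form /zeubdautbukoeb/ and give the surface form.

zeubadautabugoep

Rule 1 (pre-rhotic lowering): no segment meets the environment; /zeubdautbukoeb/ is unchanged.
Rule 2 (intervocalic voicing): /k/ is a voiceless stop between vowels /u/ and /o/, so it voices to [g]. /zeubdautbukoeb/ → zeubdautbugoeb.
Rule 3 (stop-cluster a-epenthesis): /b/ and /d/ form a stop–stop cluster, so [a] is inserted between them. /t/ and /b/ form a stop–stop cluster, so [a] is inserted between them. /zeubdautbugoeb/ → zeubadautabugoeb.
Rule 4 (final devoicing): /b/ is a voiced obstruent in word-final position, so it devoices to [p]. /zeubadautabugoeb/ → zeubadautabugoep.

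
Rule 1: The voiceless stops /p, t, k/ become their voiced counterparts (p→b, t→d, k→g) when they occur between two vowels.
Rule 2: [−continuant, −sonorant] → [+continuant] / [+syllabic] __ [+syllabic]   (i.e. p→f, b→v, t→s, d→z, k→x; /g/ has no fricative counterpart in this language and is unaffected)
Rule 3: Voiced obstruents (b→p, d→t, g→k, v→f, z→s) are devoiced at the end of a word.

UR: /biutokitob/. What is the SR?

biuzogizop

Rule 1 (intervocalic voicing): /t/ is a voiceless stop between vowels /u/ and /o/, so it voices to [d]. /k/ is a voiceless stop between vowels /o/ and /i/, so it voices to [g]. /t/ is a voiceless stop between vowels /i/ and /o/, so it voices to [d]. /biutokitob/ → biudogidob.
Rule 2 (intervocalic spirantization): /d/ is a stop between vowels /u/ and /o/, so it spirantizes to the fricative [z]. /d/ is a stop between vowels /i/ and /o/, so it spirantizes to the fricative [z]. /biudogidob/ → biuzogizob.
Rule 3 (final devoicing): /b/ is a voiced obstruent in word-final position, so it devoices to [p]. /biuzogizob/ → biuzogizop.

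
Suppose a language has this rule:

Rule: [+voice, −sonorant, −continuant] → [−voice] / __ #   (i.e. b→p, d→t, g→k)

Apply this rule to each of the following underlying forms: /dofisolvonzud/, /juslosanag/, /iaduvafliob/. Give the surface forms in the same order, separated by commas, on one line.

dofisolvonzut, juslosanak, iaduvafliop

/dofisolvonzud/: /d/ is a voiced stop in word-final position, so it devoices to [t]. → [dofisolvonzut].
/juslosanag/: /g/ is a voiced stop in word-final position, so it devoices to [k]. → [juslosanak].
/iaduvafliob/: /b/ is a voiced stop in word-final position, so it devoices to [p]. → [iaduvafliop].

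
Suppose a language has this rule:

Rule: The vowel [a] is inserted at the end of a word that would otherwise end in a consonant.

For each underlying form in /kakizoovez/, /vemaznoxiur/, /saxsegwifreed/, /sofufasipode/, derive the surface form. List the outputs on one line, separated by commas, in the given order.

kakizooveza, vemaznoxiura, saxsegwifreeda, sofufasipode

/kakizoovez/: the form ends in the consonant /z/, so [a] is inserted word-finally. → [kakizooveza].
/vemaznoxiur/: the form ends in the consonant /r/, so [a] is inserted word-finally. → [vemaznoxiura].
/saxsegwifreed/: the form ends in the consonant /d/, so [a] is inserted word-finally. → [saxsegwifreeda].
/sofufasipode/: the rule's environment is not met; surfaces unchanged as [sofufasipode].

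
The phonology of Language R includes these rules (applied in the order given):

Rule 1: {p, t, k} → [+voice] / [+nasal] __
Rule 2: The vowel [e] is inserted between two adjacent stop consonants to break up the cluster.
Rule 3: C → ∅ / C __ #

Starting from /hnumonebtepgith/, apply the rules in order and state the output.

hnumonebetepegit

Rule 1 (post-nasal voicing): no segment meets the environment; /hnumonebtepgith/ is unchanged.
Rule 2 (stop-cluster e-epenthesis): /b/ and /t/ form a stop–stop cluster, so [e] is inserted between them. /p/ and /g/ form a stop–stop cluster, so [e] is inserted between them. /hnumonebtepgith/ → hnumonebetepegith.
Rule 3 (final cluster simplification): /h/ is the second consonant of a word-final cluster /th/, so it deletes. /hnumonebetepegith/ → hnumonebetepegit.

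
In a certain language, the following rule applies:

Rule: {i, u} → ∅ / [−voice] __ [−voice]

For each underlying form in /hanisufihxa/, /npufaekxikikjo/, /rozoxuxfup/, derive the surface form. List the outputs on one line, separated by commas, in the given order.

hanisfhxa, npfaekxkkjo, rozoxxfp

/hanisufihxa/: /u/ is a high vowel flanked by voiceless consonants /s/ and /f/, so it deletes. /i/ is a high vowel flanked by voiceless consonants /f/ and /h/, so it deletes. → [hanisfhxa].
/npufaekxikikjo/: /u/ is a high vowel flanked by voiceless consonants /p/ and /f/, so it deletes. /i/ is a high vowel flanked by voiceless consonants /x/ and /k/, so it deletes. /i/ is a high vowel flanked by voiceless consonants /k/ and /k/, so it deletes. → [npfaekxkkjo].
/rozoxuxfup/: /u/ is a high vowel flanked by voiceless consonants /x/ and /x/, so it deletes. /u/ is a high vowel flanked by voiceless consonants /f/ and /p/, so it deletes. → [rozoxxfp].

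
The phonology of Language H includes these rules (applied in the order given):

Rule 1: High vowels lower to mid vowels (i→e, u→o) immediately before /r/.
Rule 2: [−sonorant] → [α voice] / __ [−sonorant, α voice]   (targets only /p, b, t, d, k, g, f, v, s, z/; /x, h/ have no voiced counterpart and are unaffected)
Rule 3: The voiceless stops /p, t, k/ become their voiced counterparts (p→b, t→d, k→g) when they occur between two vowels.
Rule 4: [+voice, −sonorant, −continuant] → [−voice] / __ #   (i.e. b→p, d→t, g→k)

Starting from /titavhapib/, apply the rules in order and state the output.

tidafhabip

Rule 1 (pre-rhotic lowering): no segment meets the environment; /titavhapib/ is unchanged.
Rule 2 (regressive voicing assimilation): /v/ precedes the voiceless obstruent /h/, so it devoices to [f] by assimilation. /titavhapib/ → titafhapib.
Rule 3 (intervocalic voicing): /t/ is a voiceless stop between vowels /i/ and /a/, so it voices to [d]. /p/ is a voiceless stop between vowels /a/ and /i/, so it voices to [b]. /titafhapib/ → tidafhabib.
Rule 4 (final devoicing): /b/ is a voiced stop in word-final position, so it devoices to [p]. /tidafhabib/ → tidafhabip.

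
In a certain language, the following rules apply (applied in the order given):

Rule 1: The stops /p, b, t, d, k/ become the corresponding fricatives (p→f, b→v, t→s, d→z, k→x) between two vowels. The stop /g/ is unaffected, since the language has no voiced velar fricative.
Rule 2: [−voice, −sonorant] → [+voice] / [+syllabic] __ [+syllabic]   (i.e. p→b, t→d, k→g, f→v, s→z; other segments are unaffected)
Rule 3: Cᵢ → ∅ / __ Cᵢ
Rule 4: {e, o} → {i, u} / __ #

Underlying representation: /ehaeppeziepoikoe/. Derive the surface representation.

Rule 1 (intervocalic spirantization): /p/ is a stop between vowels /e/ and /o/, so it spirantizes to the fricative [f]. /k/ is a stop between vowels /i/ and /o/, so it spirantizes to the fricative [x]. /ehaeppeziepoikoe/ → ehaeppeziefoixoe.
Rule 2 (intervocalic voicing): /f/ is a voiceless obstruent between vowels /e/ and /o/, so it voices to [v]. /ehaeppeziefoixoe/ → ehaeppezievoixoe.
Rule 3 (degemination): /pp/ is a geminate; the first /p/ deletes. /ehaeppezievoixoe/ → ehaepezievoixoe.
Rule 4 (final vowel raising): /e/ is a mid vowel in word-final position, so it raises to [i]. /ehaepezievoixoe/ → ehaepezievoixoi.

ehaepezievoixoi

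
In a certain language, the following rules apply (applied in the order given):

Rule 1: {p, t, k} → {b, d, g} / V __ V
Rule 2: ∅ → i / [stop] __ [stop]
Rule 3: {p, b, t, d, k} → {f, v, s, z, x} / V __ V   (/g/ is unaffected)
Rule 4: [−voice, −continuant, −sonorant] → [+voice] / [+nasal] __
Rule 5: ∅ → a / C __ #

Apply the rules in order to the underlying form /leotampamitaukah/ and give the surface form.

Rule 1 (intervocalic voicing): /t/ is a voiceless stop between vowels /o/ and /a/, so it voices to [d]. /t/ is a voiceless stop between vowels /i/ and /a/, so it voices to [d]. /k/ is a voiceless stop between vowels /u/ and /a/, so it voices to [g]. /leotampamitaukah/ → leodampamidaugah.
Rule 2 (stop-cluster i-epenthesis): no segment meets the environment; /leodampamidaugah/ is unchanged.
Rule 3 (intervocalic spirantization): /d/ is a stop between vowels /o/ and /a/, so it spirantizes to the fricative [z]. /d/ is a stop between vowels /i/ and /a/, so it spirantizes to the fricative [z]. /leodampamidaugah/ → leozampamizaugah.
Rule 4 (post-nasal voicing): /p/ is a voiceless stop immediately after the nasal /m/, so it voices to [b]. /leozampamizaugah/ → leozambamizaugah.
Rule 5 (final a-epenthesis): the form ends in the consonant /h/, so [a] is inserted word-finally. /leozambamizaugah/ → leozambamizaugaha.

leozambamizaugaha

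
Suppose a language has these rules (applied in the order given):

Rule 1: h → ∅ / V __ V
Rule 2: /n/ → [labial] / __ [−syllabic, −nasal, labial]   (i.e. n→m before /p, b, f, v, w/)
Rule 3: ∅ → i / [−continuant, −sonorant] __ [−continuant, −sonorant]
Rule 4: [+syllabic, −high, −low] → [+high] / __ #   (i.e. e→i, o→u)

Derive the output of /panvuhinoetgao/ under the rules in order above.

Rule 1 (intervocalic h-deletion): /h/ occurs between vowels /u/ and /i/, so it deletes. /panvuhinoetgao/ → panvuinoetgao.
Rule 2 (nasal place assimilation): /n/ precedes the labial consonant /v/, so it assimilates in place to [m]. /panvuinoetgao/ → pamvuinoetgao.
Rule 3 (stop-cluster i-epenthesis): /t/ and /g/ form a stop–stop cluster, so [i] is inserted between them. /pamvuinoetgao/ → pamvuinoetigao.
Rule 4 (final vowel raising): /o/ is a mid vowel in word-final position, so it raises to [u]. /pamvuinoetigao/ → pamvuinoetigau.

pamvuinoetigau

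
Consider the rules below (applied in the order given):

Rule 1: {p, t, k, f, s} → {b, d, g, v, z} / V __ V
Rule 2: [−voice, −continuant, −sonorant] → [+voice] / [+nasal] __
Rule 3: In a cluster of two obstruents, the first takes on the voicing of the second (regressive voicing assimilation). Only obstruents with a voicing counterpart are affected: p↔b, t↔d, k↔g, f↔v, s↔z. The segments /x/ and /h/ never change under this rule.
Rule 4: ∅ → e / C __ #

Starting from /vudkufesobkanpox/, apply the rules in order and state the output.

vutkuvezopkanboxe

Rule 1 (intervocalic voicing): /f/ is a voiceless obstruent between vowels /u/ and /e/, so it voices to [v]. /s/ is a voiceless obstruent between vowels /e/ and /o/, so it voices to [z]. /vudkufesobkanpox/ → vudkuvezobkanpox.
Rule 2 (post-nasal voicing): /p/ is a voiceless stop immediately after the nasal /n/, so it voices to [b]. /vudkuvezobkanpox/ → vudkuvezobkanbox.
Rule 3 (regressive voicing assimilation): /d/ precedes the voiceless obstruent /k/, so it devoices to [t] by assimilation. /b/ precedes the voiceless obstruent /k/, so it devoices to [p] by assimilation. /vudkuvezobkanbox/ → vutkuvezopkanbox.
Rule 4 (final e-epenthesis): the form ends in the consonant /x/, so [e] is inserted word-finally. /vutkuvezopkanbox/ → vutkuvezopkanboxe.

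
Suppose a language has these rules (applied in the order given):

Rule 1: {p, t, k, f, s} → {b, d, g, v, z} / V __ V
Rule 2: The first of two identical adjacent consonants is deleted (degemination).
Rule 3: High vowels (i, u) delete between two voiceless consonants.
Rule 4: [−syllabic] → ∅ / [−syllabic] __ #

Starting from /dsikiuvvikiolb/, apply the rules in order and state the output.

dsigiuvigiol

Rule 1 (intervocalic voicing): /k/ is a voiceless obstruent between vowels /i/ and /i/, so it voices to [g]. /k/ is a voiceless obstruent between vowels /i/ and /i/, so it voices to [g]. /dsikiuvvikiolb/ → dsigiuvvigiolb.
Rule 2 (degemination): /vv/ is a geminate; the first /v/ deletes. /dsigiuvvigiolb/ → dsigiuvigiolb.
Rule 3 (high vowel syncope): no segment meets the environment; /dsigiuvigiolb/ is unchanged.
Rule 4 (final cluster simplification): /b/ is the second consonant of a word-final cluster /lb/, so it deletes. /dsigiuvigiolb/ → dsigiuvigiol.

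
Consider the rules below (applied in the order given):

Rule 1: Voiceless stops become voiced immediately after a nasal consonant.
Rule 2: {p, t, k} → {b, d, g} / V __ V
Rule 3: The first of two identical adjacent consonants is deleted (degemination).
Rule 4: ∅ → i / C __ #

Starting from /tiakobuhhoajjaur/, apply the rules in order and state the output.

Rule 1 (post-nasal voicing): no segment meets the environment; /tiakobuhhoajjaur/ is unchanged.
Rule 2 (intervocalic voicing): /k/ is a voiceless stop between vowels /a/ and /o/, so it voices to [g]. /tiakobuhhoajjaur/ → tiagobuhhoajjaur.
Rule 3 (degemination): /hh/ is a geminate; the first /h/ deletes. /jj/ is a geminate; the first /j/ deletes. /tiagobuhhoajjaur/ → tiagobuhoajaur.
Rule 4 (final i-epenthesis): the form ends in the consonant /r/, so [i] is inserted word-finally. /tiagobuhoajaur/ → tiagobuhoajauri.

tiagobuhoajauri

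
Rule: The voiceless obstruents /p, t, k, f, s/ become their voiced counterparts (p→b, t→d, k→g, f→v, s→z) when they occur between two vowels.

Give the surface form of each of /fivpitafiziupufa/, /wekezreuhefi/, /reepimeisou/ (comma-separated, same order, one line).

/fivpitafiziupufa/: /t/ is a voiceless obstruent between vowels /i/ and /a/, so it voices to [d]. /f/ is a voiceless obstruent between vowels /a/ and /i/, so it voices to [v]. /p/ is a voiceless obstruent between vowels /u/ and /u/, so it voices to [b]. /f/ is a voiceless obstruent between vowels /u/ and /a/, so it voices to [v]. → [fivpidaviziubuva].
/wekezreuhefi/: /k/ is a voiceless obstruent between vowels /e/ and /e/, so it voices to [g]. /f/ is a voiceless obstruent between vowels /e/ and /i/, so it voices to [v]. → [wegezreuhevi].
/reepimeisou/: /p/ is a voiceless obstruent between vowels /e/ and /i/, so it voices to [b]. /s/ is a voiceless obstruent between vowels /i/ and /o/, so it voices to [z]. → [reebimeizou].

fivpidaviziubuva, wegezreuhevi, reebimeizou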